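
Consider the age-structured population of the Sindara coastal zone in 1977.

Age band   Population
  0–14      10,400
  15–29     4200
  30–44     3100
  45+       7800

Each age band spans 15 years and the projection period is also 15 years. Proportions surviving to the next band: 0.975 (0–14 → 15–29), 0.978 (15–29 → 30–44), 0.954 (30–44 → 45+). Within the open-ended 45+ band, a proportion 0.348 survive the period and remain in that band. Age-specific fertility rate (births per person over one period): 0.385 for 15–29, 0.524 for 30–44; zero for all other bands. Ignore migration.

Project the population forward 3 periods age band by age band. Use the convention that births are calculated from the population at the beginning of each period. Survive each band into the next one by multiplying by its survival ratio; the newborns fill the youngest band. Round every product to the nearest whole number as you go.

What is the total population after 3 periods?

Period 1.
Births: 4200 * 0.385 = 1617, 3100 * 0.524 = 1624 → 3241
15–29: 10400 * 0.975 = 10140
30–44: 4200 * 0.978 = 4108
45+: 3100 * 0.954 + 7800 * 0.348 = 2957 + 2714 = 5671
Population now: 0–14=3241, 15–29=10140, 30–44=4108, 45+=5671
Period 2.
Births: 10140 * 0.385 = 3904, 4108 * 0.524 = 2153 → 6057
15–29: 3241 * 0.975 = 3160
30–44: 10140 * 0.978 = 9917
45+: 4108 * 0.954 + 5671 * 0.348 = 3919 + 1974 = 5893
Population now: 0–14=6057, 15–29=3160, 30–44=9917, 45+=5893
Period 3.
Births: 3160 * 0.385 = 1217, 9917 * 0.524 = 5197 → 6414
15–29: 6057 * 0.975 = 5906
30–44: 3160 * 0.978 = 3090
45+: 9917 * 0.954 + 5893 * 0.348 = 9461 + 2051 = 11512
Population now: 0–14=6414, 15–29=5906, 30–44=3090, 45+=11512
Total after period 3: 6414 + 5906 + 3090 + 11512 = 26922

26922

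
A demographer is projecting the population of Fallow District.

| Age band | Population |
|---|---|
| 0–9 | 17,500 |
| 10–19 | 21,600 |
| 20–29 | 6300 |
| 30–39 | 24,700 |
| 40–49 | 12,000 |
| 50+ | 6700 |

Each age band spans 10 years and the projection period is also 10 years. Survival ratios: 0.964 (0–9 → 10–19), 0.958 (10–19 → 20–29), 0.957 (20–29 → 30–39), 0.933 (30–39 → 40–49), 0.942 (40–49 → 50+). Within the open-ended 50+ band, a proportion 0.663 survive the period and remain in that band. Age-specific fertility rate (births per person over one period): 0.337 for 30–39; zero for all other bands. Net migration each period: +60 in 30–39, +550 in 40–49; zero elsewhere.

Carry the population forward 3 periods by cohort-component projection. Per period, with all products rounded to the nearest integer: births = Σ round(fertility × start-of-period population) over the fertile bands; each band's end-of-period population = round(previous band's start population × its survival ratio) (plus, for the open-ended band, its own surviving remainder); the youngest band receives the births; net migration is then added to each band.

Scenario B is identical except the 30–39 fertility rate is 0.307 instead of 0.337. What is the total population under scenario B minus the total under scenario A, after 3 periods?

Period 1.
Births: 24700 × 0.337 = 8324
10–19: 17500 × 0.964 = 16870
20–29: 21600 × 0.958 = 20693
30–39: 6300 × 0.957 = 6029
40–49: 24700 × 0.933 = 23045
50+: 12000 × 0.942 + 6700 × 0.663 = 11304 + 4442 = 15746
Net migration: 30–39 + 60 → 6089; 40–49 + 550 → 23595
→ [8324, 16870, 20693, 6089, 23595, 15746]
Period 2.
Births: 6089 × 0.337 = 2052
10–19: 8324 × 0.964 = 8024
20–29: 16870 × 0.958 = 16161
30–39: 20693 × 0.957 = 19803
40–49: 6089 × 0.933 = 5681
50+: 23595 × 0.942 + 15746 × 0.663 = 22226 + 10440 = 32666
Net migration: 30–39 + 60 → 19863; 40–49 + 550 → 6231
→ [2052, 8024, 16161, 19863, 6231, 32666]
Period 3.
Births: 19863 × 0.337 = 6694
10–19: 2052 × 0.964 = 1978
20–29: 8024 × 0.958 = 7687
30–39: 16161 × 0.957 = 15466
40–49: 19863 × 0.933 = 18532
50+: 6231 × 0.942 + 32666 × 0.663 = 5870 + 21658 = 27528
Net migration: 30–39 + 60 → 15526; 40–49 + 550 → 19082
→ [6694, 1978, 7687, 15526, 19082, 27528]
Scenario A total after 3 periods: 78495
Scenario B projection —
Period 1.
Births: 24700 × 0.307 = 7583
10–19: 17500 × 0.964 = 16870
20–29: 21600 × 0.958 = 20693
30–39: 6300 × 0.957 = 6029
40–49: 24700 × 0.933 = 23045
50+: 12000 × 0.942 + 6700 × 0.663 = 11304 + 4442 = 15746
Net migration: 30–39 + 60 → 6089; 40–49 + 550 → 23595
→ [7583, 16870, 20693, 6089, 23595, 15746]
Period 2.
Births: 6089 × 0.307 = 1869
10–19: 7583 × 0.964 = 7310
20–29: 16870 × 0.958 = 16161
30–39: 20693 × 0.957 = 19803
40–49: 6089 × 0.933 = 5681
50+: 23595 × 0.942 + 15746 × 0.663 = 22226 + 10440 = 32666
Net migration: 30–39 + 60 → 19863; 40–49 + 550 → 6231
→ [1869, 7310, 16161, 19863, 6231, 32666]
Period 3.
Births: 19863 × 0.307 = 6098
10–19: 1869 × 0.964 = 1802
20–29: 7310 × 0.958 = 7003
30–39: 16161 × 0.957 = 15466
40–49: 19863 × 0.933 = 18532
50+: 6231 × 0.942 + 32666 × 0.663 = 5870 + 21658 = 27528
Net migration: 30–39 + 60 → 15526; 40–49 + 550 → 19082
→ [6098, 1802, 7003, 15526, 19082, 27528]
Scenario B total after 3 periods: 77039
Difference B − A = 77039 − 78495 = -1456

-1456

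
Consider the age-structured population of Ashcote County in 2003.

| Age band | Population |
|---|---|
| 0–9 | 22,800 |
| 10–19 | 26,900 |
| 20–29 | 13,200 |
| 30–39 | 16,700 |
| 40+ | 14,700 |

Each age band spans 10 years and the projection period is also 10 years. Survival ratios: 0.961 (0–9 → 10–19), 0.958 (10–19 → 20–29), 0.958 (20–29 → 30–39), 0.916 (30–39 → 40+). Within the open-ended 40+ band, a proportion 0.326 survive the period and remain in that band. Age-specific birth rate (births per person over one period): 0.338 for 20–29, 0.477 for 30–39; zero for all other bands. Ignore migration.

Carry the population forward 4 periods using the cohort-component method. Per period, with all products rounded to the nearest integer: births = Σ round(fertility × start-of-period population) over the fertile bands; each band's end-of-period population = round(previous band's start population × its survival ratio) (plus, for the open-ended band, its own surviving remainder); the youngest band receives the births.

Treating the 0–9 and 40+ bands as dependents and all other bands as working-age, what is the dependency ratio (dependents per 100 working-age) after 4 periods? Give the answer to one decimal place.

Let band 1 be 0–9 through band 5 = 40+.
After projecting period 1:
Births: 13200 × 0.338 = 4462 ; 16700 × 0.477 = 7966 — total 12428
Band 2: 22800 × 0.961 = 21911
Band 3: 26900 × 0.958 = 25770
Band 4: 13200 × 0.958 = 12646
Band 5: 16700 × 0.916 + 14700 × 0.326 = 15297 + 4792 = 20089
→ [12428, 21911, 25770, 12646, 20089]
After projecting period 2:
Births: 25770 × 0.338 = 8710 ; 12646 × 0.477 = 6032 — total 14742
Band 2: 12428 × 0.961 = 11943
Band 3: 21911 × 0.958 = 20991
Band 4: 25770 × 0.958 = 24688
Band 5: 12646 × 0.916 + 20089 × 0.326 = 11584 + 6549 = 18133
→ [14742, 11943, 20991, 24688, 18133]
After projecting period 3:
Births: 20991 × 0.338 = 7095 ; 24688 × 0.477 = 11776 — total 18871
Band 2: 14742 × 0.961 = 14167
Band 3: 11943 × 0.958 = 11441
Band 4: 20991 × 0.958 = 20109
Band 5: 24688 × 0.916 + 18133 × 0.326 = 22614 + 5911 = 28525
→ [18871, 14167, 11441, 20109, 28525]
After projecting period 4:
Births: 11441 × 0.338 = 3867 ; 20109 × 0.477 = 9592 — total 13459
Band 2: 18871 × 0.961 = 18135
Band 3: 14167 × 0.958 = 13572
Band 4: 11441 × 0.958 = 10960
Band 5: 20109 × 0.916 + 28525 × 0.326 = 18420 + 9299 = 27719
→ [13459, 18135, 13572, 10960, 27719]
Dependents (band 0–9 + band 40+) = 13459 + 27719 = 41178; working-age = 42667; ratio = 41178/42667 × 100 = 96.5

96.5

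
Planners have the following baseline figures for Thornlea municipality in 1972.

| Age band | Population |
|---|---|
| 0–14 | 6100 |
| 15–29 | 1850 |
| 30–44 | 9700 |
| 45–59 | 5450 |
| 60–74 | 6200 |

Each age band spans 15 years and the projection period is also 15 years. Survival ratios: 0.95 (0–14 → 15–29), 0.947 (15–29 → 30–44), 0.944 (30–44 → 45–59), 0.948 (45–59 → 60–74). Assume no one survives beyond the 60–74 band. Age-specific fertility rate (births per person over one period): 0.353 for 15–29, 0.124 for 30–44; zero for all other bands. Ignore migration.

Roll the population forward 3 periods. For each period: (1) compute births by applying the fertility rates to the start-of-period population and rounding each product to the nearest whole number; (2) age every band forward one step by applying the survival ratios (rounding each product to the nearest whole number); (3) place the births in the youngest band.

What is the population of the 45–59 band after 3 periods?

Call the groups 1 to 5, youngest first.
— Period 1 —
Births: 1850 × 0.353 = 653 ; 9700 × 0.124 = 1203 — total 1856
Group 2: 6100 × 0.95 = 5795
Group 3: 1850 × 0.947 = 1752
Group 4: 9700 × 0.944 = 9157
Group 5: 5450 × 0.948 = 5167
Giving 1856 / 5795 / 1752 / 9157 / 5167.
— Period 2 —
Births: 5795 × 0.353 = 2046 ; 1752 × 0.124 = 217 — total 2263
Group 2: 1856 × 0.95 = 1763
Group 3: 5795 × 0.947 = 5488
Group 4: 1752 × 0.944 = 1654
Group 5: 9157 × 0.948 = 8681
Giving 2263 / 1763 / 5488 / 1654 / 8681.
— Period 3 —
Births: 1763 × 0.353 = 622 ; 5488 × 0.124 = 681 — total 1303
Group 2: 2263 × 0.95 = 2150
Group 3: 1763 × 0.947 = 1670
Group 4: 5488 × 0.944 = 5181
Group 5: 1654 × 0.948 = 1568
Giving 1303 / 2150 / 1670 / 5181 / 1568.

5181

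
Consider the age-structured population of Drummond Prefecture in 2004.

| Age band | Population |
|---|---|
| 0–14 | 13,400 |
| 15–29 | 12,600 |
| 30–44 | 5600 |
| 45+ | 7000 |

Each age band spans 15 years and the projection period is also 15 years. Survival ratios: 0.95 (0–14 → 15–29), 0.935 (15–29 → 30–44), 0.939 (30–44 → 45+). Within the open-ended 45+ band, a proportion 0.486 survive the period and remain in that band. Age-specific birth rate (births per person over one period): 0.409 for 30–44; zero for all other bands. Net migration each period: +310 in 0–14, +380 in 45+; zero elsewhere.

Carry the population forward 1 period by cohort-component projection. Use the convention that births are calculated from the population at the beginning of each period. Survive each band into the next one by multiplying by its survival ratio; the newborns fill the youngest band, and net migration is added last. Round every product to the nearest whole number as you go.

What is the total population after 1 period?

Numbering the bands 1..4 from youngest to oldest:
Period 1.
Births: 5600 × 0.409 = 2290
Band 2: 13400 × 0.95 = 12730
Band 3: 12600 × 0.935 = 11781
Band 4: 5600 × 0.939 + 7000 × 0.486 = 5258 + 3402 = 8660
Net migration: Band 1 + 310 → 2600; Band 4 + 380 → 9040
→ [2600, 12730, 11781, 9040]
Total after period 1: 2600 + 12730 + 11781 + 9040 = 36151

36151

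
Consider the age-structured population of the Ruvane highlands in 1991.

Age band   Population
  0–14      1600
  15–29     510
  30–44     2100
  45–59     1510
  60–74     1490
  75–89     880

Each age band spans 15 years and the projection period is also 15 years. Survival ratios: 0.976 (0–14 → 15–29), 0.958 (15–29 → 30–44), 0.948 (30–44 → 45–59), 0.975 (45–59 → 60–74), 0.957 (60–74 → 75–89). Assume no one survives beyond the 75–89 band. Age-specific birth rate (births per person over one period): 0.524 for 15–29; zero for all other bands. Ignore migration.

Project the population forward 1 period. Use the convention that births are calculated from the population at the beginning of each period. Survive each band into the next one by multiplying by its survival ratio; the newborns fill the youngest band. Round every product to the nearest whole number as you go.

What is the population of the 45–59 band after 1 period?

[period 1]
Births: 510 × 0.524 = 267
15–29: 1600 × 0.976 = 1562
30–44: 510 × 0.958 = 489
45–59: 2100 × 0.948 = 1991
60–74: 1510 × 0.975 = 1472
75–89: 1490 × 0.957 = 1426
→ [267, 1562, 489, 1991, 1472, 1426]

1991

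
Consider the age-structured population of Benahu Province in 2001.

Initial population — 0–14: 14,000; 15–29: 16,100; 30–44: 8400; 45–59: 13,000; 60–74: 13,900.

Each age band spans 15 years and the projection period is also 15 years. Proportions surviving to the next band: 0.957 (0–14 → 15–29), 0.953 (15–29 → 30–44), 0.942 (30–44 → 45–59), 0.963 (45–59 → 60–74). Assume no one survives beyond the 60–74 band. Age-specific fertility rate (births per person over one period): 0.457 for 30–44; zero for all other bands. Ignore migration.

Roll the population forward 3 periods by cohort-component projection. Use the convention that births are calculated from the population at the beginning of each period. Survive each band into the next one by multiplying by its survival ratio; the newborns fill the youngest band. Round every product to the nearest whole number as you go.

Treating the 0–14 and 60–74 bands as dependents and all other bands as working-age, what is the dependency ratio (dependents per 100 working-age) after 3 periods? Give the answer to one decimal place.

88.8

After projecting period 1:
Births: 8400 × 0.457 = 3839
15–29: 14000 × 0.957 = 13398
30–44: 16100 × 0.953 = 15343
45–59: 8400 × 0.942 = 7913
60–74: 13000 × 0.963 = 12519
Population now: 0–14=3839, 15–29=13398, 30–44=15343, 45–59=7913, 60–74=12519
After projecting period 2:
Births: 15343 × 0.457 = 7012
15–29: 3839 × 0.957 = 3674
30–44: 13398 × 0.953 = 12768
45–59: 15343 × 0.942 = 14453
60–74: 7913 × 0.963 = 7620
Population now: 0–14=7012, 15–29=3674, 30–44=12768, 45–59=14453, 60–74=7620
After projecting period 3:
Births: 12768 × 0.457 = 5835
15–29: 7012 × 0.957 = 6710
30–44: 3674 × 0.953 = 3501
45–59: 12768 × 0.942 = 12027
60–74: 14453 × 0.963 = 13918
Population now: 0–14=5835, 15–29=6710, 30–44=3501, 45–59=12027, 60–74=13918
Dependents (band 0–14 + band 60–74) = 5835 + 13918 = 19753; working-age = 22238; ratio = 19753/22238 × 100 = 88.8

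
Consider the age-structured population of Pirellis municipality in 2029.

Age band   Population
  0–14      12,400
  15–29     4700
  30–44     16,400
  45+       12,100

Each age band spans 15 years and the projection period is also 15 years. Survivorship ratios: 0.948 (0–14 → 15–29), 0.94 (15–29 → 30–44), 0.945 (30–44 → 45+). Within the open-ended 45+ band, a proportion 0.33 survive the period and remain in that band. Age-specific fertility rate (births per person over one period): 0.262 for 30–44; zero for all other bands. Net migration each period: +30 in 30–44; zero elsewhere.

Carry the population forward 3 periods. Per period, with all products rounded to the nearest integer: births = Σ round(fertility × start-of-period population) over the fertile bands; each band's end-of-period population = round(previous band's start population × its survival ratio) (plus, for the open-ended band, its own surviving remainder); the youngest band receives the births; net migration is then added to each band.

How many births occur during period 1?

Call the groups 1 to 4, youngest first.
After projecting period 1:
Births: 16400 × 0.262 = 4297
Group 2: 12400 × 0.948 = 11755
Group 3: 4700 × 0.94 = 4418
Group 4: 16400 × 0.945 + 12100 × 0.33 = 15498 + 3993 = 19491
Net migration: Group 3 + 30 → 4448
Giving 4297 / 11755 / 4448 / 19491.

4297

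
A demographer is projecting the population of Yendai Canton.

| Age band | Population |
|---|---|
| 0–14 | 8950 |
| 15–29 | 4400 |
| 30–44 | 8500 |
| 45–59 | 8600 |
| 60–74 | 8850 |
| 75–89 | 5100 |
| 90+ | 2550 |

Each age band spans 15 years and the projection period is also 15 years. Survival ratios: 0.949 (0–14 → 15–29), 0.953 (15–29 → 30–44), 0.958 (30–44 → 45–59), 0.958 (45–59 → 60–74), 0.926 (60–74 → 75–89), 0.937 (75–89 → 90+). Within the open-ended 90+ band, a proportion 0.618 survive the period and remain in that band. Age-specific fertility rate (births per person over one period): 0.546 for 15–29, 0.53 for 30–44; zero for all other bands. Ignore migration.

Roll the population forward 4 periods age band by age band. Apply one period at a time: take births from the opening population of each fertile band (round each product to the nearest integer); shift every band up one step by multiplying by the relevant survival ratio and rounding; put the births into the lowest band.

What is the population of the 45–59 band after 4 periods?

5985

— Period 1 —
Births: 4400 * 0.546 = 2402 ; 8500 * 0.53 = 4505 → 6907
15–29: 8950 * 0.949 = 8494
30–44: 4400 * 0.953 = 4193
45–59: 8500 * 0.958 = 8143
60–74: 8600 * 0.958 = 8239
75–89: 8850 * 0.926 = 8195
90+: 5100 * 0.937 + 2550 * 0.618 = 4779 + 1576 = 6355
Population now: 0–14=6907, 15–29=8494, 30–44=4193, 45–59=8143, 60–74=8239, 75–89=8195, 90+=6355
— Period 2 —
Births: 8494 * 0.546 = 4638 ; 4193 * 0.53 = 2222 → 6860
15–29: 6907 * 0.949 = 6555
30–44: 8494 * 0.953 = 8095
45–59: 4193 * 0.958 = 4017
60–74: 8143 * 0.958 = 7801
75–89: 8239 * 0.926 = 7629
90+: 8195 * 0.937 + 6355 * 0.618 = 7679 + 3927 = 11606
Population now: 0–14=6860, 15–29=6555, 30–44=8095, 45–59=4017, 60–74=7801, 75–89=7629, 90+=11606
— Period 3 —
Births: 6555 * 0.546 = 3579 ; 8095 * 0.53 = 4290 → 7869
15–29: 6860 * 0.949 = 6510
30–44: 6555 * 0.953 = 6247
45–59: 8095 * 0.958 = 7755
60–74: 4017 * 0.958 = 3848
75–89: 7801 * 0.926 = 7224
90+: 7629 * 0.937 + 11606 * 0.618 = 7148 + 7173 = 14321
Population now: 0–14=7869, 15–29=6510, 30–44=6247, 45–59=7755, 60–74=3848, 75–89=7224, 90+=14321
— Period 4 —
Births: 6510 * 0.546 = 3554 ; 6247 * 0.53 = 3311 → 6865
15–29: 7869 * 0.949 = 7468
30–44: 6510 * 0.953 = 6204
45–59: 6247 * 0.958 = 5985
60–74: 7755 * 0.958 = 7429
75–89: 3848 * 0.926 = 3563
90+: 7224 * 0.937 + 14321 * 0.618 = 6769 + 8850 = 15619
Population now: 0–14=6865, 15–29=7468, 30–44=6204, 45–59=5985, 60–74=7429, 75–89=3563, 90+=15619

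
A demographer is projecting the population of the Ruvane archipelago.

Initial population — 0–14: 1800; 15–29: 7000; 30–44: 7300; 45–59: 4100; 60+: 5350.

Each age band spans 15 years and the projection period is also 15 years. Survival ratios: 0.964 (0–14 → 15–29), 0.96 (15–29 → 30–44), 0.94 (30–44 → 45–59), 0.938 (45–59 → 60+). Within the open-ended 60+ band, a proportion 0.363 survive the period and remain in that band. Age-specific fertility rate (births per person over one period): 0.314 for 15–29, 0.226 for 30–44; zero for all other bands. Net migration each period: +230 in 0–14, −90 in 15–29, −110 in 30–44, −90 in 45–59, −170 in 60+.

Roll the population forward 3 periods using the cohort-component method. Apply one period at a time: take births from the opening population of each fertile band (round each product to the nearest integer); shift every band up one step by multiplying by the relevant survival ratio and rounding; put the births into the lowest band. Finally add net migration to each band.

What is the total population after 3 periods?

17263

— Period 1 —
Births: 7000 × 0.314 = 2198, 7300 × 0.226 = 1650 — total 3848
15–29: 1800 × 0.964 = 1735
30–44: 7000 × 0.96 = 6720
45–59: 7300 × 0.94 = 6862
60+: 4100 × 0.938 + 5350 × 0.363 = 3846 + 1942 = 5788
Net migration: 0–14 + 230 → 4078; 15–29 − 90 → 1645; 30–44 − 110 → 6610; 45–59 − 90 → 6772; 60+ − 170 → 5618
Giving 4078 / 1645 / 6610 / 6772 / 5618.
— Period 2 —
Births: 1645 × 0.314 = 517, 6610 × 0.226 = 1494 — total 2011
15–29: 4078 × 0.964 = 3931
30–44: 1645 × 0.96 = 1579
45–59: 6610 × 0.94 = 6213
60+: 6772 × 0.938 + 5618 × 0.363 = 6352 + 2039 = 8391
Net migration: 0–14 + 230 → 2241; 15–29 − 90 → 3841; 30–44 − 110 → 1469; 45–59 − 90 → 6123; 60+ − 170 → 8221
Giving 2241 / 3841 / 1469 / 6123 / 8221.
— Period 3 —
Births: 3841 × 0.314 = 1206, 1469 × 0.226 = 332 — total 1538
15–29: 2241 × 0.964 = 2160
30–44: 3841 × 0.96 = 3687
45–59: 1469 × 0.94 = 1381
60+: 6123 × 0.938 + 8221 × 0.363 = 5743 + 2984 = 8727
Net migration: 0–14 + 230 → 1768; 15–29 − 90 → 2070; 30–44 − 110 → 3577; 45–59 − 90 → 1291; 60+ − 170 → 8557
Giving 1768 / 2070 / 3577 / 1291 / 8557.
Total after period 3: 1768 + 2070 + 3577 + 1291 + 8557 = 17263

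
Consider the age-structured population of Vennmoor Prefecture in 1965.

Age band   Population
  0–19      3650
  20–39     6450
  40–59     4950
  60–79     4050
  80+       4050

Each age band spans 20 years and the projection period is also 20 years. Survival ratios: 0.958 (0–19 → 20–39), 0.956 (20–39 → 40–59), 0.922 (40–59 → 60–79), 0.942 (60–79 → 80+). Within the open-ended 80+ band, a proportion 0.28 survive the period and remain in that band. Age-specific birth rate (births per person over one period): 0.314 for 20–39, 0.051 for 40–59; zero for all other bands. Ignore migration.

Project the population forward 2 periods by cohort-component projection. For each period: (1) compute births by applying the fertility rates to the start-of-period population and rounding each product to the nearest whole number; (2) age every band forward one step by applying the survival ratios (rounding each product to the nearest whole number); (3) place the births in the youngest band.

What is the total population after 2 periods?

18306

Call the groups 1 to 5, youngest first.
— Period 1 —
Births: 6450 × 0.314 = 2025, 4950 × 0.051 = 252 → total 2277
Group 2: 3650 × 0.958 = 3497
Group 3: 6450 × 0.956 = 6166
Group 4: 4950 × 0.922 = 4564
Group 5: 4050 × 0.942 + 4050 × 0.28 = 3815 + 1134 = 4949
Population now: 0–19=2277, 20–39=3497, 40–59=6166, 60–79=4564, 80+=4949
— Period 2 —
Births: 3497 × 0.314 = 1098, 6166 × 0.051 = 314 → total 1412
Group 2: 2277 × 0.958 = 2181
Group 3: 3497 × 0.956 = 3343
Group 4: 6166 × 0.922 = 5685
Group 5: 4564 × 0.942 + 4949 × 0.28 = 4299 + 1386 = 5685
Population now: 0–19=1412, 20–39=2181, 40–59=3343, 60–79=5685, 80+=5685
Total after period 2: 1412 + 2181 + 3343 + 5685 + 5685 = 18306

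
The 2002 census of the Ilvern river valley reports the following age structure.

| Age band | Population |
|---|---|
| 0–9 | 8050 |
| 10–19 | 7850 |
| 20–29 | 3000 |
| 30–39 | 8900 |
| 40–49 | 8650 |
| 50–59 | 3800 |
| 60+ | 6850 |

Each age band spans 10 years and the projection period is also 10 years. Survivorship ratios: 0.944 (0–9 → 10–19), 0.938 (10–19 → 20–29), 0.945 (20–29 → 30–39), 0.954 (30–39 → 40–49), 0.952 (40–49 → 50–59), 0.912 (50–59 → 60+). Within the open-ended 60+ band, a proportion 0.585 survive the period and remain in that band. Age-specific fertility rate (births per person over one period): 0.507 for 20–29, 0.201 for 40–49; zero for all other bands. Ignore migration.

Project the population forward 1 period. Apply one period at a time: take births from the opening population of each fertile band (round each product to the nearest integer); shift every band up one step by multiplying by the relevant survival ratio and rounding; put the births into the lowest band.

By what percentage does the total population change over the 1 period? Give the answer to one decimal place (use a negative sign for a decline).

Period 1.
Births: 3000 * 0.507 = 1521  |  8650 * 0.201 = 1739 ⇒ total 3260
10–19: 8050 * 0.944 = 7599
20–29: 7850 * 0.938 = 7363
30–39: 3000 * 0.945 = 2835
40–49: 8900 * 0.954 = 8491
50–59: 8650 * 0.952 = 8235
60+: 3800 * 0.912 + 6850 * 0.585 = 3466 + 4007 = 7473
Population now: 0–9=3260, 10–19=7599, 20–29=7363, 30–39=2835, 40–49=8491, 50–59=8235, 60+=7473
Total: 47100 → 45256; change = -1844; percentage change = -3.9%

-3.9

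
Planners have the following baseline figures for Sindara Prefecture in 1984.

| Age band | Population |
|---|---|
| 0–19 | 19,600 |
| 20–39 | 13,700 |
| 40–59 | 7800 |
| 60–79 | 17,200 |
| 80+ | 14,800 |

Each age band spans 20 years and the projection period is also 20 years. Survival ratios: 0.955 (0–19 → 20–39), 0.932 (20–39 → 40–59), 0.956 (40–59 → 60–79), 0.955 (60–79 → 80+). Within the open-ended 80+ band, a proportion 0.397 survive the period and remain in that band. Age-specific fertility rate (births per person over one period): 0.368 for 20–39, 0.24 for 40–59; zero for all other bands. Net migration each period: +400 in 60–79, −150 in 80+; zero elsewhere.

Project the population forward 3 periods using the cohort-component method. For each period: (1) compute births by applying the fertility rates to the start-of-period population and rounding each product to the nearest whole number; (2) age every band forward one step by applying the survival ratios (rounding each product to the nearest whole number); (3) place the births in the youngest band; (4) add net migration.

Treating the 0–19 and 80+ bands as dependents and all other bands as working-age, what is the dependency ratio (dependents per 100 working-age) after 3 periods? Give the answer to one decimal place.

(Groups numbered youngest = 1 to oldest = 5.)
Period 1.
Births: 13700 × 0.368 = 5042 ; 7800 × 0.24 = 1872 → total 6914
Group 2: 19600 × 0.955 = 18718
Group 3: 13700 × 0.932 = 12768
Group 4: 7800 × 0.956 = 7457
Group 5: 17200 × 0.955 + 14800 × 0.397 = 16426 + 5876 = 22302
Net migration: Group 4 + 400 → 7857; Group 5 − 150 → 22152
→ [6914, 18718, 12768, 7857, 22152]
Period 2.
Births: 18718 × 0.368 = 6888 ; 12768 × 0.24 = 3064 → total 9952
Group 2: 6914 × 0.955 = 6603
Group 3: 18718 × 0.932 = 17445
Group 4: 12768 × 0.956 = 12206
Group 5: 7857 × 0.955 + 22152 × 0.397 = 7503 + 8794 = 16297
Net migration: Group 4 + 400 → 12606; Group 5 − 150 → 16147
→ [9952, 6603, 17445, 12606, 16147]
Period 3.
Births: 6603 × 0.368 = 2430 ; 17445 × 0.24 = 4187 → total 6617
Group 2: 9952 × 0.955 = 9504
Group 3: 6603 × 0.932 = 6154
Group 4: 17445 × 0.956 = 16677
Group 5: 12606 × 0.955 + 16147 × 0.397 = 12039 + 6410 = 18449
Net migration: Group 4 + 400 → 17077; Group 5 − 150 → 18299
→ [6617, 9504, 6154, 17077, 18299]
Dependents (band 0–19 + band 80+) = 6617 + 18299 = 24916; working-age = 32735; ratio = 24916/32735 × 100 = 76.1

76.1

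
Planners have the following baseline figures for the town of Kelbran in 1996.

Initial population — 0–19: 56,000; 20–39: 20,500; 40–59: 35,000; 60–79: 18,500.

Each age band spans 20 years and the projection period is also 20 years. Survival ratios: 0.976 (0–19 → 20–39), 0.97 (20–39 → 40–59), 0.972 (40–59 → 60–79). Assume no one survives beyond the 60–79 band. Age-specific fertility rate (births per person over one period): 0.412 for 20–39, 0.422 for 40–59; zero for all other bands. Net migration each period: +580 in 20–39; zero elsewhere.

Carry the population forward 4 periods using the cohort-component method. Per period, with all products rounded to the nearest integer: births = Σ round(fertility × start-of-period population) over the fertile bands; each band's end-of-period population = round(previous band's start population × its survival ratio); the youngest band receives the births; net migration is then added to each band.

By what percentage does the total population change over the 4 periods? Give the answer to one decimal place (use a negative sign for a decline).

Let group 1 be 0–19 through group 4 = 60–79.
[period 1]
Births: 20500 × 0.412 = 8446, 35000 × 0.422 = 14770 ⇒ total 23216
Group 2: 56000 × 0.976 = 54656
Group 3: 20500 × 0.97 = 19885
Group 4: 35000 × 0.972 = 34020
Net migration: Group 2 + 580 → 55236
End of period: [23216, 55236, 19885, 34020]
[period 2]
Births: 55236 × 0.412 = 22757, 19885 × 0.422 = 8391 ⇒ total 31148
Group 2: 23216 × 0.976 = 22659
Group 3: 55236 × 0.97 = 53579
Group 4: 19885 × 0.972 = 19328
Net migration: Group 2 + 580 → 23239
End of period: [31148, 23239, 53579, 19328]
[period 3]
Births: 23239 × 0.412 = 9574, 53579 × 0.422 = 22610 ⇒ total 32184
Group 2: 31148 × 0.976 = 30400
Group 3: 23239 × 0.97 = 22542
Group 4: 53579 × 0.972 = 52079
Net migration: Group 2 + 580 → 30980
End of period: [32184, 30980, 22542, 52079]
[period 4]
Births: 30980 × 0.412 = 12764, 22542 × 0.422 = 9513 ⇒ total 22277
Group 2: 32184 × 0.976 = 31412
Group 3: 30980 × 0.97 = 30051
Group 4: 22542 × 0.972 = 21911
Net migration: Group 2 + 580 → 31992
End of period: [22277, 31992, 30051, 21911]
Total: 130000 → 106231; change = -23769; percentage change = -18.3%

-18.3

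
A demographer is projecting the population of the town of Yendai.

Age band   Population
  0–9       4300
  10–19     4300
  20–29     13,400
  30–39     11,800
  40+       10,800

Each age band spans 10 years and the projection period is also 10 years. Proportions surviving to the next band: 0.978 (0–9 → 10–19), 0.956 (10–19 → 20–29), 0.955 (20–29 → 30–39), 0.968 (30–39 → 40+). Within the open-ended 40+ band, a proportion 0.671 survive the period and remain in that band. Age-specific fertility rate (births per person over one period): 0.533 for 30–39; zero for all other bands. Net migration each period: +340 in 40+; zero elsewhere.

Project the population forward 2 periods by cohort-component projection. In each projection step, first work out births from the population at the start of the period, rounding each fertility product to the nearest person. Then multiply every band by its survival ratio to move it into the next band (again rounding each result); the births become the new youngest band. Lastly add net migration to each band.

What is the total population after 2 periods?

46400

Numbering the groups 1..5 from youngest to oldest:
After projecting period 1:
Births: 11800 * 0.533 = 6289
Group 2: 4300 * 0.978 = 4205
Group 3: 4300 * 0.956 = 4111
Group 4: 13400 * 0.955 = 12797
Group 5: 11800 * 0.968 + 10800 * 0.671 = 11422 + 7247 = 18669
Net migration: Group 5 + 340 → 19009
Population now: 0–9=6289, 10–19=4205, 20–29=4111, 30–39=12797, 40+=19009
After projecting period 2:
Births: 12797 * 0.533 = 6821
Group 2: 6289 * 0.978 = 6151
Group 3: 4205 * 0.956 = 4020
Group 4: 4111 * 0.955 = 3926
Group 5: 12797 * 0.968 + 19009 * 0.671 = 12387 + 12755 = 25142
Net migration: Group 5 + 340 → 25482
Population now: 0–9=6821, 10–19=6151, 20–29=4020, 30–39=3926, 40+=25482
Total after period 2: 6821 + 6151 + 4020 + 3926 + 25482 = 46400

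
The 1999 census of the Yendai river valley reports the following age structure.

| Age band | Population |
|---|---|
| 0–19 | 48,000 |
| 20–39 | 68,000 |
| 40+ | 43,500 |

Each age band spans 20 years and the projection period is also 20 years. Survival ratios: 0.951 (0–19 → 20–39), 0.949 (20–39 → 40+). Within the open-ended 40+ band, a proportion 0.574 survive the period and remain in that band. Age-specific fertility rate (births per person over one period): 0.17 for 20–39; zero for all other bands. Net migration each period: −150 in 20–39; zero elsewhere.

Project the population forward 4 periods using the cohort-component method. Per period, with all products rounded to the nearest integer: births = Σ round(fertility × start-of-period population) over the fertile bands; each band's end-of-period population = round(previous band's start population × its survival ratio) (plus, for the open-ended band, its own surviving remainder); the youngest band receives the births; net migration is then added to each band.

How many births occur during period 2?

Period 1.
Births: 68000 × 0.17 = 11560
20–39: 48000 × 0.951 = 45648
40+: 68000 × 0.949 + 43500 × 0.574 = 64532 + 24969 = 89501
Net migration: 20–39 − 150 → 45498
Population now: 0–19=11560, 20–39=45498, 40+=89501
Period 2.
Births: 45498 × 0.17 = 7735
20–39: 11560 × 0.951 = 10994
40+: 45498 × 0.949 + 89501 × 0.574 = 43178 + 51374 = 94552
Net migration: 20–39 − 150 → 10844
Population now: 0–19=7735, 20–39=10844, 40+=94552

7735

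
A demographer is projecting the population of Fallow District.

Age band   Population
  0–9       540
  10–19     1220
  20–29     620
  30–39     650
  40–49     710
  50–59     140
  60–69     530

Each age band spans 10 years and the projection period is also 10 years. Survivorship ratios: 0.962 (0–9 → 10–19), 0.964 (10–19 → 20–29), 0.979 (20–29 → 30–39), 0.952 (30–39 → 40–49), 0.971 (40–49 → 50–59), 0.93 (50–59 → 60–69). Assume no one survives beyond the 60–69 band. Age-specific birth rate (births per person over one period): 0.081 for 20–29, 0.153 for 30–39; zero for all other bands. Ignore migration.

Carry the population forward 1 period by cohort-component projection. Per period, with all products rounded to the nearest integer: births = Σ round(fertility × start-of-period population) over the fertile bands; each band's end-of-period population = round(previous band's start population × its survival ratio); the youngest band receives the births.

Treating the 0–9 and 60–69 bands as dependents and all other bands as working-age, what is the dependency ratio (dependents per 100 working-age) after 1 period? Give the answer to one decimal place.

— Period 1 —
Births: 620 × 0.081 = 50, 650 × 0.153 = 99 → 149
10–19: 540 × 0.962 = 519
20–29: 1220 × 0.964 = 1176
30–39: 620 × 0.979 = 607
40–49: 650 × 0.952 = 619
50–59: 710 × 0.971 = 689
60–69: 140 × 0.93 = 130
Population now: 0–9=149, 10–19=519, 20–29=1176, 30–39=607, 40–49=619, 50–59=689, 60–69=130
Dependents (band 0–9 + band 60–69) = 149 + 130 = 279; working-age = 3610; ratio = 279/3610 × 100 = 7.7

7.7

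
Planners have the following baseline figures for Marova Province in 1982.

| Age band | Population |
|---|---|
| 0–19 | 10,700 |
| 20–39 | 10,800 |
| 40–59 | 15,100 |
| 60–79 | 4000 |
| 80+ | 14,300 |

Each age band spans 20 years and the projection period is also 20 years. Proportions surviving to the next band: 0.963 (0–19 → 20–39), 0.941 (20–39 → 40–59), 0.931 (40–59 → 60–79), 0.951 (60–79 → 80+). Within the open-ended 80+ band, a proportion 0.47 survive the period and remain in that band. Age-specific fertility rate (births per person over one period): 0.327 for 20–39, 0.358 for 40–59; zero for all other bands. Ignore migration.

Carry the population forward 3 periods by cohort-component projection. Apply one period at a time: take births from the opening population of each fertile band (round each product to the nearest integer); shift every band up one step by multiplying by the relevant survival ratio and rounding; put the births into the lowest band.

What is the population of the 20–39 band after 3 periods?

6748

Period 1:
Births: 10800 × 0.327 = 3532  |  15100 × 0.358 = 5406 — total 8938
20–39: 10700 × 0.963 = 10304
40–59: 10800 × 0.941 = 10163
60–79: 15100 × 0.931 = 14058
80+: 4000 × 0.951 + 14300 × 0.47 = 3804 + 6721 = 10525
End of period: [8938, 10304, 10163, 14058, 10525]
Period 2:
Births: 10304 × 0.327 = 3369  |  10163 × 0.358 = 3638 — total 7007
20–39: 8938 × 0.963 = 8607
40–59: 10304 × 0.941 = 9696
60–79: 10163 × 0.931 = 9462
80+: 14058 × 0.951 + 10525 × 0.47 = 13369 + 4947 = 18316
End of period: [7007, 8607, 9696, 9462, 18316]
Period 3:
Births: 8607 × 0.327 = 2814  |  9696 × 0.358 = 3471 — total 6285
20–39: 7007 × 0.963 = 6748
40–59: 8607 × 0.941 = 8099
60–79: 9696 × 0.931 = 9027
80+: 9462 × 0.951 + 18316 × 0.47 = 8998 + 8609 = 17607
End of period: [6285, 6748, 8099, 9027, 17607]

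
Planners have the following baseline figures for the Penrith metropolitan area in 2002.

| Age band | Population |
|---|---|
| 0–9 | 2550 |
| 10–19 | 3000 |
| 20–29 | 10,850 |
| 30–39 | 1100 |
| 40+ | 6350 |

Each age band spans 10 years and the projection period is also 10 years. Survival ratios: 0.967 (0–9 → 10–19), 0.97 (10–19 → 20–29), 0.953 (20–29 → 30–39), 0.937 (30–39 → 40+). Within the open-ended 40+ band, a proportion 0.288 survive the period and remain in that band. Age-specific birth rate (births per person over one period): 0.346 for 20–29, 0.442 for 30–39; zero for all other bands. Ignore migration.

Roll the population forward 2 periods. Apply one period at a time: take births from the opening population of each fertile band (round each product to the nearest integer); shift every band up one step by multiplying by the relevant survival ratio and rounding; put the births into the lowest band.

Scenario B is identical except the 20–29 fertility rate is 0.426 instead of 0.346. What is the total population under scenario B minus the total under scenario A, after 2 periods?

Period 1:
Births: 10850 * 0.346 = 3754, 1100 * 0.442 = 486 → 4240
10–19: 2550 * 0.967 = 2466
20–29: 3000 * 0.97 = 2910
30–39: 10850 * 0.953 = 10340
40+: 1100 * 0.937 + 6350 * 0.288 = 1031 + 1829 = 2860
Giving 4240 / 2466 / 2910 / 10340 / 2860.
Period 2:
Births: 2910 * 0.346 = 1007, 10340 * 0.442 = 4570 → 5577
10–19: 4240 * 0.967 = 4100
20–29: 2466 * 0.97 = 2392
30–39: 2910 * 0.953 = 2773
40+: 10340 * 0.937 + 2860 * 0.288 = 9689 + 824 = 10513
Giving 5577 / 4100 / 2392 / 2773 / 10513.
Scenario A total after 2 periods: 25355
Scenario B projection —
Period 1:
Births: 10850 * 0.426 = 4622, 1100 * 0.442 = 486 → 5108
10–19: 2550 * 0.967 = 2466
20–29: 3000 * 0.97 = 2910
30–39: 10850 * 0.953 = 10340
40+: 1100 * 0.937 + 6350 * 0.288 = 1031 + 1829 = 2860
Giving 5108 / 2466 / 2910 / 10340 / 2860.
Period 2:
Births: 2910 * 0.426 = 1240, 10340 * 0.442 = 4570 → 5810
10–19: 5108 * 0.967 = 4939
20–29: 2466 * 0.97 = 2392
30–39: 2910 * 0.953 = 2773
40+: 10340 * 0.937 + 2860 * 0.288 = 9689 + 824 = 10513
Giving 5810 / 4939 / 2392 / 2773 / 10513.
Scenario B total after 2 periods: 26427
Difference B − A = 26427 − 25355 = 1072

1072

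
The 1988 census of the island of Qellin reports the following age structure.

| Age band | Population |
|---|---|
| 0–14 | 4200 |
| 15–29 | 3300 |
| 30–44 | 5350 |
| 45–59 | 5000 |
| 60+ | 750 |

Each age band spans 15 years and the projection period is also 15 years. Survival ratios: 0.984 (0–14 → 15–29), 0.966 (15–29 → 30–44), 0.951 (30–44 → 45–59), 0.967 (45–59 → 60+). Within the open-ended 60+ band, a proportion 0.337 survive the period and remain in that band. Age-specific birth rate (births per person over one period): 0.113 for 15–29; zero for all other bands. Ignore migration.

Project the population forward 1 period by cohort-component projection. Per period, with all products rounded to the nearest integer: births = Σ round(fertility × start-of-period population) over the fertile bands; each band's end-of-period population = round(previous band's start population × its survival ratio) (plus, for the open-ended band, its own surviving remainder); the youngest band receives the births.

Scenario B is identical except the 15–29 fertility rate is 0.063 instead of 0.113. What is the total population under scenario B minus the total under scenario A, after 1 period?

After projecting period 1:
Births: 3300 × 0.113 = 373
15–29: 4200 × 0.984 = 4133
30–44: 3300 × 0.966 = 3188
45–59: 5350 × 0.951 = 5088
60+: 5000 × 0.967 + 750 × 0.337 = 4835 + 253 = 5088
Giving 373 / 4133 / 3188 / 5088 / 5088.
Scenario A total after 1 period: 17870
Scenario B projection —
After projecting period 1:
Births: 3300 × 0.063 = 208
15–29: 4200 × 0.984 = 4133
30–44: 3300 × 0.966 = 3188
45–59: 5350 × 0.951 = 5088
60+: 5000 × 0.967 + 750 × 0.337 = 4835 + 253 = 5088
Giving 208 / 4133 / 3188 / 5088 / 5088.
Scenario B total after 1 period: 17705
Difference B − A = 17705 − 17870 = -165

-165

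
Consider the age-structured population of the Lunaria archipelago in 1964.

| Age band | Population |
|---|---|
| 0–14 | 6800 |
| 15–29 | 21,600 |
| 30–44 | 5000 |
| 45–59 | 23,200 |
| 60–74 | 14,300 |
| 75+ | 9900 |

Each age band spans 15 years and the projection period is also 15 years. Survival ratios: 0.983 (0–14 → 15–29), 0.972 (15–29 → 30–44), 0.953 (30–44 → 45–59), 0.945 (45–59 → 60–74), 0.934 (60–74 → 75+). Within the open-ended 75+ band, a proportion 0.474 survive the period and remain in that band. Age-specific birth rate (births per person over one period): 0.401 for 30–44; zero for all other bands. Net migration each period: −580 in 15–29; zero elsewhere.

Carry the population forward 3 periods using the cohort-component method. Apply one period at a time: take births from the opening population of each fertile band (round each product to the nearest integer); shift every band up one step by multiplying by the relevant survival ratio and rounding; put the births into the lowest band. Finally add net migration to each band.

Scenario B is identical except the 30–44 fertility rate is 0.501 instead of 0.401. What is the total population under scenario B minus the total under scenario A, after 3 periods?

3133

Period 1.
Births: 5000 × 0.401 = 2005
15–29: 6800 × 0.983 = 6684
30–44: 21600 × 0.972 = 20995
45–59: 5000 × 0.953 = 4765
60–74: 23200 × 0.945 = 21924
75+: 14300 × 0.934 + 9900 × 0.474 = 13356 + 4693 = 18049
Net migration: 15–29 − 580 → 6104
Giving 2005 / 6104 / 20995 / 4765 / 21924 / 18049.
Period 2.
Births: 20995 × 0.401 = 8419
15–29: 2005 × 0.983 = 1971
30–44: 6104 × 0.972 = 5933
45–59: 20995 × 0.953 = 20008
60–74: 4765 × 0.945 = 4503
75+: 21924 × 0.934 + 18049 × 0.474 = 20477 + 8555 = 29032
Net migration: 15–29 − 580 → 1391
Giving 8419 / 1391 / 5933 / 20008 / 4503 / 29032.
Period 3.
Births: 5933 × 0.401 = 2379
15–29: 8419 × 0.983 = 8276
30–44: 1391 × 0.972 = 1352
45–59: 5933 × 0.953 = 5654
60–74: 20008 × 0.945 = 18908
75+: 4503 × 0.934 + 29032 × 0.474 = 4206 + 13761 = 17967
Net migration: 15–29 − 580 → 7696
Giving 2379 / 7696 / 1352 / 5654 / 18908 / 17967.
Scenario A total after 3 periods: 53956
Scenario B projection —
Period 1.
Births: 5000 × 0.501 = 2505
15–29: 6800 × 0.983 = 6684
30–44: 21600 × 0.972 = 20995
45–59: 5000 × 0.953 = 4765
60–74: 23200 × 0.945 = 21924
75+: 14300 × 0.934 + 9900 × 0.474 = 13356 + 4693 = 18049
Net migration: 15–29 − 580 → 6104
Giving 2505 / 6104 / 20995 / 4765 / 21924 / 18049.
Period 2.
Births: 20995 × 0.501 = 10518
15–29: 2505 × 0.983 = 2462
30–44: 6104 × 0.972 = 5933
45–59: 20995 × 0.953 = 20008
60–74: 4765 × 0.945 = 4503
75+: 21924 × 0.934 + 18049 × 0.474 = 20477 + 8555 = 29032
Net migration: 15–29 − 580 → 1882
Giving 10518 / 1882 / 5933 / 20008 / 4503 / 29032.
Period 3.
Births: 5933 × 0.501 = 2972
15–29: 10518 × 0.983 = 10339
30–44: 1882 × 0.972 = 1829
45–59: 5933 × 0.953 = 5654
60–74: 20008 × 0.945 = 18908
75+: 4503 × 0.934 + 29032 × 0.474 = 4206 + 13761 = 17967
Net migration: 15–29 − 580 → 9759
Giving 2972 / 9759 / 1829 / 5654 / 18908 / 17967.
Scenario B total after 3 periods: 57089
Difference B − A = 57089 − 53956 = 3133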